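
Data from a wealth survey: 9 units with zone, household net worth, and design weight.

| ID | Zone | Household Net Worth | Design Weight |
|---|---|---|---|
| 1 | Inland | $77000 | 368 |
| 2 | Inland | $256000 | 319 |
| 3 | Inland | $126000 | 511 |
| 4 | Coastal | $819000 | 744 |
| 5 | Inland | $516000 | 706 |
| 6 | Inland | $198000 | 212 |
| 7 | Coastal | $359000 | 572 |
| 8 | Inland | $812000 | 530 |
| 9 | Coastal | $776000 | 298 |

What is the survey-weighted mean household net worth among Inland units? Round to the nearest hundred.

382100

Inland rows: 1, 2, 3, 5, 6, 8
Weighted sum = 77000×368 + 256000×319 + 126000×511 + 516000×706 + 198000×212 + 812000×530
  = 28336000 + 81664000 + 64386000 + 364296000 + 41976000 + 430360000 = 1011018000
Sum of weights = 368 + 319 + 511 + 706 + 212 + 530 = 2646
Weighted mean = 1011018000 / 2646 = 382092.97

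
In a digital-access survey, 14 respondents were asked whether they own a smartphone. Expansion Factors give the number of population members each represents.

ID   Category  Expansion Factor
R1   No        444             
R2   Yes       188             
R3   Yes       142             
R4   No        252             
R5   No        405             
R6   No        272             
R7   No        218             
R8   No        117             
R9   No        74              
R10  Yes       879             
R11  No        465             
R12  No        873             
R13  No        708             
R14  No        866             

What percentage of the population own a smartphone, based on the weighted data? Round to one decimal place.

Sum of weights for 'Yes' = 188 + 142 + 879 = 1209
Total weight = 5903
Weighted proportion = 1209 / 5903 = 0.20481111 → 20.481111%

20.5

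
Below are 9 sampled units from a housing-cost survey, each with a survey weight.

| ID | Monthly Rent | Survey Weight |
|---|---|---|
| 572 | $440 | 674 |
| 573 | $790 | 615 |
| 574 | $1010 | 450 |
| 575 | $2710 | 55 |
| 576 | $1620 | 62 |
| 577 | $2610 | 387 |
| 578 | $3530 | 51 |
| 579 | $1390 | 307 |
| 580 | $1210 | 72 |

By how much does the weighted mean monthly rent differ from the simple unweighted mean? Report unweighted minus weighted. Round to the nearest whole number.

Unweighted sum = 440 + 790 + 1010 + 2710 + 1620 + 2610 + 3530 + 1390 + 1210 = 15310
Unweighted mean = 15310 / 9 = 1701.1111
Weighted sum = 440×674 + 790×615 + 1010×450 + 2710×55 + 1620×62 + 2610×387 + 3530×51 + 1390×307 + 1210×72
  = 3190350
Sum of weights = 674 + 615 + 450 + 55 + 62 + 387 + 51 + 307 + 72 = 2673
Weighted mean = 3190350 / 2673 = 1193.5466
Difference (unweighted minus weighted) = 507.56453

508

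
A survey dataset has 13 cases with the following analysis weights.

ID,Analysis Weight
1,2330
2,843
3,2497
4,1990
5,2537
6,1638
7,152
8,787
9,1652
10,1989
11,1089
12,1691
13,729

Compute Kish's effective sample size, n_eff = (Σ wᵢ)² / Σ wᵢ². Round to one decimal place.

10.6

Σ wᵢ = 19924
Σ wᵢ² = 37358612
n_eff = 19924² / 37358612 = 396965776 / 37358612 = 10.625817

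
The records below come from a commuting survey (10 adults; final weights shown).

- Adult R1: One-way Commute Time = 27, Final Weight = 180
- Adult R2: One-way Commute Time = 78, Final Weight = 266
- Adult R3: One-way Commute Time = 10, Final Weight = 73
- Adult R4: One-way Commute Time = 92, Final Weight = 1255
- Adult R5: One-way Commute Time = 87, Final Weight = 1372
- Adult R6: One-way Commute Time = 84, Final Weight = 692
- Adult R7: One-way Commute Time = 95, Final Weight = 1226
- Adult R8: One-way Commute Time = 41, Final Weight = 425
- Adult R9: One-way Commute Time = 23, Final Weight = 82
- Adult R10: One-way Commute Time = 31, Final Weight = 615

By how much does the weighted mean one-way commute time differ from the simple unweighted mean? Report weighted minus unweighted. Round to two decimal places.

Unweighted sum = 27 + 78 + 10 + 92 + 87 + 84 + 95 + 41 + 23 + 31 = 568
Unweighted mean = 568 / 10 = 56.8
Weighted sum = 27×180 + 78×266 + 10×73 + 92×1255 + 87×1372 + 84×692 + 95×1226 + 41×425 + 23×82 + 31×615
  = 4860 + 20748 + 730 + 115460 + 119364 + 58128 + 116470 + 17425 + 1886 + 19065 = 474136
Sum of weights = 180 + 266 + 73 + 1255 + 1372 + 692 + 1226 + 425 + 82 + 615 = 6186
Weighted mean = 474136 / 6186 = 76.646621
Difference (weighted minus unweighted) = 19.846621

19.85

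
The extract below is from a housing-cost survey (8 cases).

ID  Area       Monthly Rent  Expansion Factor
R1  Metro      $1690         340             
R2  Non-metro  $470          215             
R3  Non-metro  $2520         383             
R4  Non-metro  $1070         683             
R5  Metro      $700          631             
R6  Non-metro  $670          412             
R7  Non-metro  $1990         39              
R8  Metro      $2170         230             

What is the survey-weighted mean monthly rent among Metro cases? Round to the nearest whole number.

1262

Metro rows: R1, R5, R8
Weighted sum = 1690×340 + 700×631 + 2170×230
  = 1515400
Sum of weights = 340 + 631 + 230 = 1201
Weighted mean = 1515400 / 1201 = 1261.7818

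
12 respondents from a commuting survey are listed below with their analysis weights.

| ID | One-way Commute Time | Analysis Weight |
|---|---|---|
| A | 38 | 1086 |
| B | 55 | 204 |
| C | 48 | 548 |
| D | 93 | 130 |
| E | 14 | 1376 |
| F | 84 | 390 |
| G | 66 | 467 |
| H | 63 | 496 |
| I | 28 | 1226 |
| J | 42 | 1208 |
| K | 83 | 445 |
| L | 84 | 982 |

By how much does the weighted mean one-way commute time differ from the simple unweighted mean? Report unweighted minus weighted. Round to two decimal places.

Unweighted sum = 38 + 55 + 48 + 93 + 14 + 84 + 66 + 63 + 28 + 42 + 83 + 84 = 698
Unweighted mean = 698 / 12 = 58.166667
Weighted sum = 38×1086 + 55×204 + 48×548 + 93×130 + 14×1376 + 84×390 + 66×467 + 63×496 + 28×1226 + 42×1208 + 83×445 + 84×982
  = 41268 + 11220 + 26304 + 12090 + 19264 + 32760 + 30822 + 31248 + 34328 + 50736 + 36935 + 82488 = 409463
Sum of weights = 1086 + 204 + 548 + 130 + 1376 + 390 + 467 + 496 + 1226 + 1208 + 445 + 982 = 8558
Weighted mean = 409463 / 8558 = 47.845642
Difference (unweighted minus weighted) = 10.321025

10.32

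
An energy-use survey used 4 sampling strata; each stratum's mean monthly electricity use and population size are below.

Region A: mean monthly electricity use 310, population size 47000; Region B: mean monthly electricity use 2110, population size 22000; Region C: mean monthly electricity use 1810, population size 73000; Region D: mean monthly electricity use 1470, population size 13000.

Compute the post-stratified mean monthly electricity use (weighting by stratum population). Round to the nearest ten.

1370

Σ Nₕ·x̄ₕ = 310×47000 + 2110×22000 + 1810×73000 + 1470×13000
  = 14570000 + 46420000 + 132130000 + 19110000 = 212230000
Σ Nₕ = 47000 + 22000 + 73000 + 13000 = 155000
Overall mean = 212230000 / 155000 = 1369.2258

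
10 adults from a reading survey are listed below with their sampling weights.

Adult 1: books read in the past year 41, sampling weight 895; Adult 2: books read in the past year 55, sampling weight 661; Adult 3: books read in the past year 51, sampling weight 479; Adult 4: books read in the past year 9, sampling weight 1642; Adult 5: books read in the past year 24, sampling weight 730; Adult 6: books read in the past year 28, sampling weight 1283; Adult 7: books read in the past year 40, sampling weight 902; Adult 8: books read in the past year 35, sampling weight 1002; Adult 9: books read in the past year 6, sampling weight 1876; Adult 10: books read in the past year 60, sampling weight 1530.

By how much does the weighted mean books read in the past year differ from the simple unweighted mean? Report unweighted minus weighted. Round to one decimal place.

Unweighted sum = 41 + 55 + 51 + 9 + 24 + 28 + 40 + 35 + 6 + 60 = 349
Unweighted mean = 349 / 10 = 34.9
Weighted sum = 41×895 + 55×661 + 51×479 + 9×1642 + 24×730 + 28×1283 + 40×902 + 35×1002 + 6×1876 + 60×1530
  = 339907
Sum of weights = 895 + 661 + 479 + 1642 + 730 + 1283 + 902 + 1002 + 1876 + 1530 = 11000
Weighted mean = 339907 / 11000 = 30.900636
Difference (unweighted minus weighted) = 3.9993636

4.0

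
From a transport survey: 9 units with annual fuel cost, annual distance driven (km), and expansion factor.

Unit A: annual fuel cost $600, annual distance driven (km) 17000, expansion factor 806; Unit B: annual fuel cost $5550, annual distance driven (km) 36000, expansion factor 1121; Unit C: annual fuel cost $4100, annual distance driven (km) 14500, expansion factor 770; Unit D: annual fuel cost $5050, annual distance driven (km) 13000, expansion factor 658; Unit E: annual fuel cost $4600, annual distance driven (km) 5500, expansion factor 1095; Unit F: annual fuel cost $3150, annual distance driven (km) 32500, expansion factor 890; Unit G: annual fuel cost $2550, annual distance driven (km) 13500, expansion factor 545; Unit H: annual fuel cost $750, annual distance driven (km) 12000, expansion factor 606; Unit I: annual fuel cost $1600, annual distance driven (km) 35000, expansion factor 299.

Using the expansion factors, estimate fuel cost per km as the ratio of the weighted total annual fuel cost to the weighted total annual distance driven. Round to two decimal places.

Σ wᵢ·y = 23348200
Σ wᵢ·x = 17000×806 + 36000×1121 + 14500×770 + 13000×658 + 5500×1095 + 32500×890 + 13500×545 + 12000×606 + 35000×299
  = 13702000 + 40356000 + 11165000 + 8554000 + 6022500 + 28925000 + 7357500 + 7272000 + 10465000 = 133819000
Ratio = 23348200 / 133819000 = 0.17447597

0.17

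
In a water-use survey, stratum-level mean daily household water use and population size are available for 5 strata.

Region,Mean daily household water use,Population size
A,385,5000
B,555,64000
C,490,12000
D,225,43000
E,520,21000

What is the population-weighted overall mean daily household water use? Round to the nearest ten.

440

Σ Nₕ·x̄ₕ = 385×5000 + 555×64000 + 490×12000 + 225×43000 + 520×21000
  = 1925000 + 35520000 + 5880000 + 9675000 + 10920000 = 63920000
Σ Nₕ = 5000 + 64000 + 12000 + 43000 + 21000 = 145000
Overall mean = 63920000 / 145000 = 440.82759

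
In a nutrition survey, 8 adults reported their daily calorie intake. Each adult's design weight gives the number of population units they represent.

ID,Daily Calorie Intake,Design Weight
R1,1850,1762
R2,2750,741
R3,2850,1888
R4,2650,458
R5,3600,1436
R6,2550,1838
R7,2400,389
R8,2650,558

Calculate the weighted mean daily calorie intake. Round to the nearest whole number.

Weighted sum = 1850×1762 + 2750×741 + 2850×1888 + 2650×458 + 3600×1436 + 2550×1838 + 2400×389 + 2650×558
  = 3259700 + 2037750 + 5380800 + 1213700 + 5169600 + 4686900 + 933600 + 1478700 = 24160750
Sum of weights = 1762 + 741 + 1888 + 458 + 1436 + 1838 + 389 + 558 = 9070
Weighted mean = 24160750 / 9070 = 2663.8093

2664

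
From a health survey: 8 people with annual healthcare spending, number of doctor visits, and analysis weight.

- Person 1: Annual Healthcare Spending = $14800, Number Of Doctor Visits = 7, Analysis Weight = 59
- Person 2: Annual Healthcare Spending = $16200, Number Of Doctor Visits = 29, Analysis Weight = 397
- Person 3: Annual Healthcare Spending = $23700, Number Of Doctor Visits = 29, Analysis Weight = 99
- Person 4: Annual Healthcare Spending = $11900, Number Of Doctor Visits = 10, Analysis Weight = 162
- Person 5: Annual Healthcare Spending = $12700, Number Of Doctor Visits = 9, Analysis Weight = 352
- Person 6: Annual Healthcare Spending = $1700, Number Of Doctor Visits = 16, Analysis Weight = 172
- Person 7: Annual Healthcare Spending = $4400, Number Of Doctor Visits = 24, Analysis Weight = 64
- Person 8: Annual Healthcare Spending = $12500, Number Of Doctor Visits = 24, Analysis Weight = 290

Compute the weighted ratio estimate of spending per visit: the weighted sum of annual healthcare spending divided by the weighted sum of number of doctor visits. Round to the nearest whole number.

657

Σ wᵢ·y = 14800×59 + 16200×397 + 23700×99 + 11900×162 + 12700×352 + 1700×172 + 4400×64 + 12500×290
  = 873200 + 6431400 + 2346300 + 1927800 + 4470400 + 292400 + 281600 + 3625000 = 20248100
Σ wᵢ·x = 7×59 + 29×397 + 29×99 + 10×162 + 9×352 + 16×172 + 24×64 + 24×290
  = 413 + 11513 + 2871 + 1620 + 3168 + 2752 + 1536 + 6960 = 30833
Ratio = 20248100 / 30833 = 656.70223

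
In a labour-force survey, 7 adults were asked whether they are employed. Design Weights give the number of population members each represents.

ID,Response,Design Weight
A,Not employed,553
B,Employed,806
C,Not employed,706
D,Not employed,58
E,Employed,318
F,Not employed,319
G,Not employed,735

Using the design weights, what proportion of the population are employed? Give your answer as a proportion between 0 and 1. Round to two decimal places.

0.32

Sum of weights for 'Employed' = 806 + 318 = 1124
Total weight = 3495
Weighted proportion = 1124 / 3495 = 0.32160229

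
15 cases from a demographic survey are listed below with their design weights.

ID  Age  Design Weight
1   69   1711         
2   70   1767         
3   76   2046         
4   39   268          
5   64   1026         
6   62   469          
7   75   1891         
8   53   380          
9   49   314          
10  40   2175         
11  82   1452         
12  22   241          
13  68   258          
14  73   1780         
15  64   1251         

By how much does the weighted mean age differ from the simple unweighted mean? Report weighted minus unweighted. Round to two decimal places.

Unweighted sum = 906
Unweighted mean = 906 / 15 = 60.4
Weighted sum = 1118704
Sum of weights = 17029
Weighted mean = 1118704 / 17029 = 65.694051
Difference (weighted minus unweighted) = 5.2940513

5.29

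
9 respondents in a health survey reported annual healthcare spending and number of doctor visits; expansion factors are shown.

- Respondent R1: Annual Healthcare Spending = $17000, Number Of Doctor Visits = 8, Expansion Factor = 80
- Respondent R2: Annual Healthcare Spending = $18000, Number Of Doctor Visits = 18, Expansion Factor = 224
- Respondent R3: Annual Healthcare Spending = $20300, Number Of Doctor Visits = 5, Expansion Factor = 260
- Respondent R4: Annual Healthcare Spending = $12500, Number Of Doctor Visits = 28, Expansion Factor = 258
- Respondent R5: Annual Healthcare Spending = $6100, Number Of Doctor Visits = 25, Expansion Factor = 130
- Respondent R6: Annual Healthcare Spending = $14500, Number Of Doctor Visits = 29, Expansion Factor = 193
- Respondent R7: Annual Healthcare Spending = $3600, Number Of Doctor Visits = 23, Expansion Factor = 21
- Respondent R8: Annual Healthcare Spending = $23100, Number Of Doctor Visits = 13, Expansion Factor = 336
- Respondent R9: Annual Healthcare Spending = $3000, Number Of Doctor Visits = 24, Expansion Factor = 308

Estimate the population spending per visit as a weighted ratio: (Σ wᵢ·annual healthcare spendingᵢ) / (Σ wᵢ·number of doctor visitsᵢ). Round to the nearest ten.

770

Σ wᵢ·y = 17000×80 + 18000×224 + 20300×260 + 12500×258 + 6100×130 + 14500×193 + 3600×21 + 23100×336 + 3000×308
  = 1360000 + 4032000 + 5278000 + 3225000 + 793000 + 2798500 + 75600 + 7761600 + 924000 = 26247700
Σ wᵢ·x = 8×80 + 18×224 + 5×260 + 28×258 + 25×130 + 29×193 + 23×21 + 13×336 + 24×308
  = 640 + 4032 + 1300 + 7224 + 3250 + 5597 + 483 + 4368 + 7392 = 34286
Ratio = 26247700 / 34286 = 765.55154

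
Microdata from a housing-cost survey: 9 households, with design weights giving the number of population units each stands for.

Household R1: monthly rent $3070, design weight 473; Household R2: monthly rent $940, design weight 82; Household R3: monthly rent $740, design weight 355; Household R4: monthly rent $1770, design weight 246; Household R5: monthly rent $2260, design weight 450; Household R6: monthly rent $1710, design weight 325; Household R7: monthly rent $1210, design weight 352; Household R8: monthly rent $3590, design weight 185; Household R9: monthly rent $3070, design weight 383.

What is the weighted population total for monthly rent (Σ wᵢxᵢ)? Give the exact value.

Weighted total = 3070×473 + 940×82 + 740×355 + 1770×246 + 2260×450 + 1710×325 + 1210×352 + 3590×185 + 3070×383
  = 6065940

6065940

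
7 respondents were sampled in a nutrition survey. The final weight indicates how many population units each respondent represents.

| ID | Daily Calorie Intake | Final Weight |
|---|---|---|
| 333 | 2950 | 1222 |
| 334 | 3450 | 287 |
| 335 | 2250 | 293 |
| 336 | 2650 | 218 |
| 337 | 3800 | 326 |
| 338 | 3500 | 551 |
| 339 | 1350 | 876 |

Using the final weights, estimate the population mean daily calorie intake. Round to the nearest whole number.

2699

Weighted sum = 2950×1222 + 3450×287 + 2250×293 + 2650×218 + 3800×326 + 3500×551 + 1350×876
  = 3604900 + 990150 + 659250 + 577700 + 1238800 + 1928500 + 1182600 = 10181900
Sum of weights = 1222 + 287 + 293 + 218 + 326 + 551 + 876 = 3773
Weighted mean = 10181900 / 3773 = 2698.6218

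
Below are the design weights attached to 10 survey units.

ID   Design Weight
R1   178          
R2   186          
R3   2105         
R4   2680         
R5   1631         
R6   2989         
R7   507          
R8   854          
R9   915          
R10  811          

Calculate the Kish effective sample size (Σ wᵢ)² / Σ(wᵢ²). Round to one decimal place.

6.4

Σ wᵢ = 178 + 186 + 2105 + 2680 + 1631 + 2989 + 507 + 854 + 915 + 811 = 12856
Σ wᵢ² = 31684 + 34596 + 4431025 + 7182400 + 2660161 + 8934121 + 257049 + 729316 + 837225 + 657721 = 25755298
n_eff = 12856² / 25755298 = 165276736 / 25755298 = 6.4171937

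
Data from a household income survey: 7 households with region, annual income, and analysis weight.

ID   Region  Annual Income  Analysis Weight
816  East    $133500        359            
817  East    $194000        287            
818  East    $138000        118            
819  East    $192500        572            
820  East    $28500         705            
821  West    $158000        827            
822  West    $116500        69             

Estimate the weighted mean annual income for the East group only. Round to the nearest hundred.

122500

East rows: 816, 817, 818, 819, 820
Weighted sum = 133500×359 + 194000×287 + 138000×118 + 192500×572 + 28500×705
  = 250091000
Sum of weights = 359 + 287 + 118 + 572 + 705 = 2041
Weighted mean = 250091000 / 2041 = 122533.56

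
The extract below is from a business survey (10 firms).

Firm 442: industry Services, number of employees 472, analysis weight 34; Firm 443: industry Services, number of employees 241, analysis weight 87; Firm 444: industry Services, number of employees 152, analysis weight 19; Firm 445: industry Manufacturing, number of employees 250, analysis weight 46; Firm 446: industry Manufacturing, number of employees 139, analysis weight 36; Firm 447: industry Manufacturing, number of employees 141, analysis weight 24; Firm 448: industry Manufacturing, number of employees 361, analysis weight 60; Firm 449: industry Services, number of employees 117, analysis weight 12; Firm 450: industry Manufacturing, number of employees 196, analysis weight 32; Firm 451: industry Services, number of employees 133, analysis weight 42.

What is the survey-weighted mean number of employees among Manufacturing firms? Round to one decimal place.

241.5

Manufacturing rows: 445, 446, 447, 448, 450
Weighted sum = 47820
Sum of weights = 46 + 36 + 24 + 60 + 32 = 198
Weighted mean = 47820 / 198 = 241.51515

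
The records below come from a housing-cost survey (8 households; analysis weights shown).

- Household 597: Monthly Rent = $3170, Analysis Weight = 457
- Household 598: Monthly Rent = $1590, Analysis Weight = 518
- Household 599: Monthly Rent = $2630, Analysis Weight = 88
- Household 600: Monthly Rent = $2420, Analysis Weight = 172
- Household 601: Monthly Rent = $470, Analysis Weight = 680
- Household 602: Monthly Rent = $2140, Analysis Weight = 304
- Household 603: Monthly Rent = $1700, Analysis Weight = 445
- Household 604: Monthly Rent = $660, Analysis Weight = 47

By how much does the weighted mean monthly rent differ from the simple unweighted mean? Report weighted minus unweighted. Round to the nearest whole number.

Unweighted sum = 14780
Unweighted mean = 14780 / 8 = 1847.5
Weighted sum = 3170×457 + 1590×518 + 2630×88 + 2420×172 + 470×680 + 2140×304 + 1700×445 + 660×47
  = 1448690 + 823620 + 231440 + 416240 + 319600 + 650560 + 756500 + 31020 = 4677670
Sum of weights = 457 + 518 + 88 + 172 + 680 + 304 + 445 + 47 = 2711
Weighted mean = 4677670 / 2711 = 1725.4408
Difference (weighted minus unweighted) = -122.0592

-122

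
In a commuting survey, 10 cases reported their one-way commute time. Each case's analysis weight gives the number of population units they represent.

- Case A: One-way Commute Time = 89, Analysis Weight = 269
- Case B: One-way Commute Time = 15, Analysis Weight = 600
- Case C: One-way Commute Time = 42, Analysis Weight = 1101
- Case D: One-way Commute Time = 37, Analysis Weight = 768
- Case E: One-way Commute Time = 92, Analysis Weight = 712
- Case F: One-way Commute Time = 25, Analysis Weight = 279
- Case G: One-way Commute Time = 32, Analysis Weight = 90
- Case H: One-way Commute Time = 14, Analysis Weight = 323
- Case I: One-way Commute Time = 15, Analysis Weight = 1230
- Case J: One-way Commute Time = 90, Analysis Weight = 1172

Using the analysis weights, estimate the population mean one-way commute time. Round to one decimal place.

47.6

Weighted sum = 89×269 + 15×600 + 42×1101 + 37×768 + 92×712 + 25×279 + 32×90 + 14×323 + 15×1230 + 90×1172
  = 311410
Sum of weights = 269 + 600 + 1101 + 768 + 712 + 279 + 90 + 323 + 1230 + 1172 = 6544
Weighted mean = 311410 / 6544 = 47.587103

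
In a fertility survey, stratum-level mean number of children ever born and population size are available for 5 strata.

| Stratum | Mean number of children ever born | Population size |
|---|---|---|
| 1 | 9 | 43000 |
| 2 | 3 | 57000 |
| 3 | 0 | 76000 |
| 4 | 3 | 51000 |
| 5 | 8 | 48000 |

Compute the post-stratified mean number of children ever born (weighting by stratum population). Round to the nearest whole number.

Σ Nₕ·x̄ₕ = 9×43000 + 3×57000 + 0×76000 + 3×51000 + 8×48000
  = 387000 + 171000 + 0 + 153000 + 384000 = 1095000
Σ Nₕ = 43000 + 57000 + 76000 + 51000 + 48000 = 275000
Overall mean = 1095000 / 275000 = 3.9818182

4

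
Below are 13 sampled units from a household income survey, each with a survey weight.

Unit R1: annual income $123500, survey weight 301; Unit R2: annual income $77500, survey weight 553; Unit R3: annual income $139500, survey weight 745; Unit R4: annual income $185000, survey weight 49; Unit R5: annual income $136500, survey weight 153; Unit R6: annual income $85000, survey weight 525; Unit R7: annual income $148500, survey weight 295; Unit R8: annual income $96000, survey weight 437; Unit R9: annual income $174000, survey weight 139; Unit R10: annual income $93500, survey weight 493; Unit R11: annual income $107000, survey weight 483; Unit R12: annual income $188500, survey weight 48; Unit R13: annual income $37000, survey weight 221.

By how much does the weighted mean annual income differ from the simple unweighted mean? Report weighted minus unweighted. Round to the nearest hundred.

-13600

Unweighted sum = 1591500
Unweighted mean = 1591500 / 13 = 122423.08
Weighted sum = 483480000
Sum of weights = 4442
Weighted mean = 483480000 / 4442 = 108842.86
Difference (weighted minus unweighted) = -13580.213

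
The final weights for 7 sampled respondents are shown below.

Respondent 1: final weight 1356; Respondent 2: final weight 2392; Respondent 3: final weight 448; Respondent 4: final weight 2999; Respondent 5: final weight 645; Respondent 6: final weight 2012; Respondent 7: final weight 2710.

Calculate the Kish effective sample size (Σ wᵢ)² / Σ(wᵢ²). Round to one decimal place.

Σ wᵢ = 1356 + 2392 + 448 + 2999 + 645 + 2012 + 2710 = 12562
Σ wᵢ² = 1838736 + 5721664 + 200704 + 8994001 + 416025 + 4048144 + 7344100 = 28563374
n_eff = 12562² / 28563374 = 157803844 / 28563374 = 5.524692

5.5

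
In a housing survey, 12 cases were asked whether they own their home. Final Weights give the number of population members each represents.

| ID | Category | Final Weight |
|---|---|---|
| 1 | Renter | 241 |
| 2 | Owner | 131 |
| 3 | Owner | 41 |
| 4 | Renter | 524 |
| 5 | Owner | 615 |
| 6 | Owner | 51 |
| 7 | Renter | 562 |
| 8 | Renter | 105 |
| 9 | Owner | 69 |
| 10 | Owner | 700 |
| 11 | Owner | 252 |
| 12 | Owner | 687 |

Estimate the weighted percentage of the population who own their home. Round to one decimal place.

64.0

Sum of weights for 'Owner' = 131 + 41 + 615 + 51 + 69 + 700 + 252 + 687 = 2546
Total weight = 241 + 131 + 41 + 524 + 615 + 51 + 562 + 105 + 69 + 700 + 252 + 687 = 3978
Weighted proportion = 2546 / 3978 = 0.64002011 → 64.002011%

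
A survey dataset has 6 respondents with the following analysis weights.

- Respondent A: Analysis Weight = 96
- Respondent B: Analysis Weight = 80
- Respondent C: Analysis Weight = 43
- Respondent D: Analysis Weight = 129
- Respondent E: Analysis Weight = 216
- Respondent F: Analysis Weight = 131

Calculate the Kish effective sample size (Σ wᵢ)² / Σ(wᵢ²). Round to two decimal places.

4.93

Σ wᵢ = 96 + 80 + 43 + 129 + 216 + 131 = 695
Σ wᵢ² = 9216 + 6400 + 1849 + 16641 + 46656 + 17161 = 97923
n_eff = 695² / 97923 = 483025 / 97923 = 4.9327022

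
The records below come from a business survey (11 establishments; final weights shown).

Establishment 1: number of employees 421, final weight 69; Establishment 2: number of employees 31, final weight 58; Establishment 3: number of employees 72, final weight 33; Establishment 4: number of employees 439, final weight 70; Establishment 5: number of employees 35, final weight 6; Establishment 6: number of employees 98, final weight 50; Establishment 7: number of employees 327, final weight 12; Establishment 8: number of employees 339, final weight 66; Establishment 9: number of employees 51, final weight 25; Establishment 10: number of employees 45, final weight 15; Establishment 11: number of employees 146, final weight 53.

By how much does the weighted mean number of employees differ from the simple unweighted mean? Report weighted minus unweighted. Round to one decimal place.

47.7

Unweighted sum = 421 + 31 + 72 + 439 + 35 + 98 + 327 + 339 + 51 + 45 + 146 = 2004
Unweighted mean = 2004 / 11 = 182.18182
Weighted sum = 421×69 + 31×58 + 72×33 + 439×70 + 35×6 + 98×50 + 327×12 + 339×66 + 51×25 + 45×15 + 146×53
  = 29049 + 1798 + 2376 + 30730 + 210 + 4900 + 3924 + 22374 + 1275 + 675 + 7738 = 105049
Sum of weights = 69 + 58 + 33 + 70 + 6 + 50 + 12 + 66 + 25 + 15 + 53 = 457
Weighted mean = 105049 / 457 = 229.86652
Difference (weighted minus unweighted) = 47.684703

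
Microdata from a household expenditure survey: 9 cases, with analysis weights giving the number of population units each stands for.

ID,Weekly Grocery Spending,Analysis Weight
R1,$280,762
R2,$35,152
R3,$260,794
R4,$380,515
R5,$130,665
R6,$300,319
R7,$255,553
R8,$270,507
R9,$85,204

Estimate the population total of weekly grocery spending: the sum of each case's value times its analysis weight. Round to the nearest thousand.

Weighted total = 280×762 + 35×152 + 260×794 + 380×515 + 130×665 + 300×319 + 255×553 + 270×507 + 85×204
  = 1098215

1098000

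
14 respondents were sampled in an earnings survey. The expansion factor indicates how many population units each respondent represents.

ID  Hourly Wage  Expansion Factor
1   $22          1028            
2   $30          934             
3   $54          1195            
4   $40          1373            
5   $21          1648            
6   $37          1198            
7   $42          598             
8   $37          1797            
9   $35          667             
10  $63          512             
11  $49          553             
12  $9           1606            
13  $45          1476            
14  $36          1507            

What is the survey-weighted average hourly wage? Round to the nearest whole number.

35

Weighted sum = 558449
Sum of weights = 16092
Weighted mean = 558449 / 16092 = 34.703517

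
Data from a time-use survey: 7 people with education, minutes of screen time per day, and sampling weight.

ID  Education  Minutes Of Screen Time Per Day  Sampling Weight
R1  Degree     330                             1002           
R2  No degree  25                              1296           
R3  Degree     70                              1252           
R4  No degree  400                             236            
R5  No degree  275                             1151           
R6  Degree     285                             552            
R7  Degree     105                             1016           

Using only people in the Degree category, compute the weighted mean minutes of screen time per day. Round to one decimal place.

178.5

Degree rows: R1, R3, R6, R7
Weighted sum = 682300
Sum of weights = 1002 + 1252 + 552 + 1016 = 3822
Weighted mean = 682300 / 3822 = 178.5191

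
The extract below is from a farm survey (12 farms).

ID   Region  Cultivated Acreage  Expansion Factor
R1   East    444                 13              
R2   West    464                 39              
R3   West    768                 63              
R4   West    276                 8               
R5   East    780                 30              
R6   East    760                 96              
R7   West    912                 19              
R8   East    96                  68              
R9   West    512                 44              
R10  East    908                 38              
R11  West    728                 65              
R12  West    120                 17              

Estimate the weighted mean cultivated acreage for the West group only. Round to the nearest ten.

West rows: R2, R3, R4, R7, R9, R11, R12
Weighted sum = 464×39 + 768×63 + 276×8 + 912×19 + 512×44 + 728×65 + 120×17
  = 157904
Sum of weights = 39 + 63 + 8 + 19 + 44 + 65 + 17 = 255
Weighted mean = 157904 / 255 = 619.23137

620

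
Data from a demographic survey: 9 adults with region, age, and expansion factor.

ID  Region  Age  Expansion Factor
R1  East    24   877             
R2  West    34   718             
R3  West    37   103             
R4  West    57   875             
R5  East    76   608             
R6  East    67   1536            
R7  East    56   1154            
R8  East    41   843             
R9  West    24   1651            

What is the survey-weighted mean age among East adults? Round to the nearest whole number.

54

East rows: R1, R5, R6, R7, R8
Weighted sum = 24×877 + 76×608 + 67×1536 + 56×1154 + 41×843
  = 21048 + 46208 + 102912 + 64624 + 34563 = 269355
Sum of weights = 877 + 608 + 1536 + 1154 + 843 = 5018
Weighted mean = 269355 / 5018 = 53.67776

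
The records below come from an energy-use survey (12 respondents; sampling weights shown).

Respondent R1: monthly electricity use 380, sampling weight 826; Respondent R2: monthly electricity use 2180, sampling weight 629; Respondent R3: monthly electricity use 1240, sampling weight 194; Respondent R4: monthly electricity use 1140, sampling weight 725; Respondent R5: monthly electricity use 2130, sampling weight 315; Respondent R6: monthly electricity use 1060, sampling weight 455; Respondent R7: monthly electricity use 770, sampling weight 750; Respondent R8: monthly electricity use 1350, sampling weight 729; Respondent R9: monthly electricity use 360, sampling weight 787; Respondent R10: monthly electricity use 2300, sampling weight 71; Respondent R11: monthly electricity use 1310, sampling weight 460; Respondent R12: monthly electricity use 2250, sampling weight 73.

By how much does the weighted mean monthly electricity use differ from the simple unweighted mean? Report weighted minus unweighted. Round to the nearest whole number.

Unweighted sum = 380 + 2180 + 1240 + 1140 + 2130 + 1060 + 770 + 1350 + 360 + 2300 + 1310 + 2250 = 16470
Unweighted mean = 16470 / 12 = 1372.5
Weighted sum = 380×826 + 2180×629 + 1240×194 + 1140×725 + 2130×315 + 1060×455 + 770×750 + 1350×729 + 360×787 + 2300×71 + 1310×460 + 2250×73
  = 313880 + 1371220 + 240560 + 826500 + 670950 + 482300 + 577500 + 984150 + 283320 + 163300 + 602600 + 164250 = 6680530
Sum of weights = 6014
Weighted mean = 6680530 / 6014 = 1110.8297
Difference (weighted minus unweighted) = -261.67027

-262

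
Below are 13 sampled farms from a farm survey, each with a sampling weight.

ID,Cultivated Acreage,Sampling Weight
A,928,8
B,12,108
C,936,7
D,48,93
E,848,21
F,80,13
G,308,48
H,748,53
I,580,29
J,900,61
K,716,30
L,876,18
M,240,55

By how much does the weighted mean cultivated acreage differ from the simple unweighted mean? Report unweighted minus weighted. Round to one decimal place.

Unweighted sum = 7220
Unweighted mean = 7220 / 13 = 555.38462
Weighted sum = 215180
Sum of weights = 544
Weighted mean = 215180 / 544 = 395.55147
Difference (unweighted minus weighted) = 159.83314

159.8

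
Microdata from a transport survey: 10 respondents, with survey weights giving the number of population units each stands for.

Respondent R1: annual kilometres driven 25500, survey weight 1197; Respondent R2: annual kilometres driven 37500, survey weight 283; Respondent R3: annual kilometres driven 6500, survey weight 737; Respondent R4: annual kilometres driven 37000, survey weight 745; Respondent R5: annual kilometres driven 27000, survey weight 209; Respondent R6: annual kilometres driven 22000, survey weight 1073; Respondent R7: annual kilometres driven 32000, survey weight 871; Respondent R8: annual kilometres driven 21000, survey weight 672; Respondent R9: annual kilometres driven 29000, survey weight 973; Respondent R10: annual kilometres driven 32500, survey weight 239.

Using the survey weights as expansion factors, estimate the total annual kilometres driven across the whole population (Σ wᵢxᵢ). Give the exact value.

Weighted total = 180709000

180709000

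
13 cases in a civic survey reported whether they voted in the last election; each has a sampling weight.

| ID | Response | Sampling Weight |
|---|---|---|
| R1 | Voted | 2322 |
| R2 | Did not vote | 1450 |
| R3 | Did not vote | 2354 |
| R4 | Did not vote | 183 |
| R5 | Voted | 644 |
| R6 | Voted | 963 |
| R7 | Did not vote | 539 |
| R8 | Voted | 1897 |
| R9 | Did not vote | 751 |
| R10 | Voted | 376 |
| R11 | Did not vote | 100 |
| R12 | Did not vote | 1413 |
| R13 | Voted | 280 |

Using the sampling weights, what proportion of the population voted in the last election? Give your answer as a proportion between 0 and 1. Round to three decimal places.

Sum of weights for 'Voted' = 2322 + 644 + 963 + 1897 + 376 + 280 = 6482
Total weight = 13272
Weighted proportion = 6482 / 13272 = 0.48839662

0.488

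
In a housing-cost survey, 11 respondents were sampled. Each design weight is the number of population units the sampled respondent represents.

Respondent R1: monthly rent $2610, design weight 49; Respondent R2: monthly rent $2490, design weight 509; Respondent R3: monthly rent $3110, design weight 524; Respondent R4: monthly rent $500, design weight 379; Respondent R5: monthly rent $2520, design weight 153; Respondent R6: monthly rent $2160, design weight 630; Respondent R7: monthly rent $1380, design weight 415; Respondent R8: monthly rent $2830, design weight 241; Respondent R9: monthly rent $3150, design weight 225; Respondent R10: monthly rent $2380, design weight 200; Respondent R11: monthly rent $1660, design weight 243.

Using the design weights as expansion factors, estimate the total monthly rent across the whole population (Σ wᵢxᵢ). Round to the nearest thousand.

Weighted total = 2610×49 + 2490×509 + 3110×524 + 500×379 + 2520×153 + 2160×630 + 1380×415 + 2830×241 + 3150×225 + 2380×200 + 1660×243
  = 127890 + 1267410 + 1629640 + 189500 + 385560 + 1360800 + 572700 + 682030 + 708750 + 476000 + 403380 = 7803660

7804000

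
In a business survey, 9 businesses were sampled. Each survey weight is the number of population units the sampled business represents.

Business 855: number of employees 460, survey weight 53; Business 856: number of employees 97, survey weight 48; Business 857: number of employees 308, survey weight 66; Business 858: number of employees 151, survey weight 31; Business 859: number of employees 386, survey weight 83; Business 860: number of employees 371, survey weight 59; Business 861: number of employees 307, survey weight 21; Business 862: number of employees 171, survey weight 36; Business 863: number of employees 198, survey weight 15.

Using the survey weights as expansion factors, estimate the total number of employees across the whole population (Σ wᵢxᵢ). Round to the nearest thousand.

Weighted total = 460×53 + 97×48 + 308×66 + 151×31 + 386×83 + 371×59 + 307×21 + 171×36 + 198×15
  = 24380 + 4656 + 20328 + 4681 + 32038 + 21889 + 6447 + 6156 + 2970 = 123545

124000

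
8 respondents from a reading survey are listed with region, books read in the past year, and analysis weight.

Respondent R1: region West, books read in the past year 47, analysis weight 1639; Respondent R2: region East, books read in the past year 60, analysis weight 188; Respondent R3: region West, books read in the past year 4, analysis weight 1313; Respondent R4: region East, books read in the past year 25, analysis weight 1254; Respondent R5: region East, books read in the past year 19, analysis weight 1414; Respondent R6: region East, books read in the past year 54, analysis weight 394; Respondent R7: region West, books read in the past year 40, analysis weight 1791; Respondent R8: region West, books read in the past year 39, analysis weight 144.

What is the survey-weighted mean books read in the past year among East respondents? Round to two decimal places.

East rows: R2, R4, R5, R6
Weighted sum = 60×188 + 25×1254 + 19×1414 + 54×394
  = 90772
Sum of weights = 188 + 1254 + 1414 + 394 = 3250
Weighted mean = 90772 / 3250 = 27.929846

27.93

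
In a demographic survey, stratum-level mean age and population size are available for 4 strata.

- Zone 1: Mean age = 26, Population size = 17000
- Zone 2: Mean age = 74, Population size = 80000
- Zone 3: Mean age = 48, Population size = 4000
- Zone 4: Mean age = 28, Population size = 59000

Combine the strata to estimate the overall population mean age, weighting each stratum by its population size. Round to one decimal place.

Σ Nₕ·x̄ₕ = 8206000
Σ Nₕ = 17000 + 80000 + 4000 + 59000 = 160000
Overall mean = 8206000 / 160000 = 51.2875

51.3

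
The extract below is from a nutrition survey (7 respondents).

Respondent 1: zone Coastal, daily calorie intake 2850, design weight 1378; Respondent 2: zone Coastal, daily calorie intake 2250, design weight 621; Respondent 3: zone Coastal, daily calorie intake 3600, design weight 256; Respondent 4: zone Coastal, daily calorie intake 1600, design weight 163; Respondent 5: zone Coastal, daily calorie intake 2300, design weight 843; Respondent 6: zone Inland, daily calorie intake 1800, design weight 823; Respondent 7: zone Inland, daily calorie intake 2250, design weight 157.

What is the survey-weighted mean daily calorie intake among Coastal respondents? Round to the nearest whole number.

Coastal rows: 1, 2, 3, 4, 5
Weighted sum = 8445850
Sum of weights = 3261
Weighted mean = 8445850 / 3261 = 2589.9571

2590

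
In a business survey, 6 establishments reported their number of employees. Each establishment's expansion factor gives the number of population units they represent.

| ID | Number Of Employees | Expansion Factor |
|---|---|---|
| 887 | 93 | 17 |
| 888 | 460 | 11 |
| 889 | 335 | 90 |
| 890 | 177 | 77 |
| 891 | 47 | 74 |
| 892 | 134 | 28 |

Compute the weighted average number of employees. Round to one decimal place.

Weighted sum = 93×17 + 460×11 + 335×90 + 177×77 + 47×74 + 134×28
  = 1581 + 5060 + 30150 + 13629 + 3478 + 3752 = 57650
Sum of weights = 17 + 11 + 90 + 77 + 74 + 28 = 297
Weighted mean = 57650 / 297 = 194.10774

194.1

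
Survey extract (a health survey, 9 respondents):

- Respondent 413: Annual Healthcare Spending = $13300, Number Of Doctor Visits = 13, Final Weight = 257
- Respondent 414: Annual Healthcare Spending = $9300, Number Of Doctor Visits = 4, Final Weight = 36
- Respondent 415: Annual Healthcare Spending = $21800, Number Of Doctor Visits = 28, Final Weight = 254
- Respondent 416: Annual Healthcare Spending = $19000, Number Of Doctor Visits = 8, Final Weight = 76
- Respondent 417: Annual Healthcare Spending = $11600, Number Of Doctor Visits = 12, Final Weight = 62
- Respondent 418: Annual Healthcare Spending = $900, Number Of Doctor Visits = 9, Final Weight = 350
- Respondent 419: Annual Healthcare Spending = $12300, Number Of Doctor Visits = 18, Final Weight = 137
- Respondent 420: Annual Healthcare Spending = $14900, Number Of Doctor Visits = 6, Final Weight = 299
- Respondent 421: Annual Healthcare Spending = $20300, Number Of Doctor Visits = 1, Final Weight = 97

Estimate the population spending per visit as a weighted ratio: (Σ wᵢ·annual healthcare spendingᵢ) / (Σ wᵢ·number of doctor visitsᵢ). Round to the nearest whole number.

1022

Σ wᵢ·y = 13300×257 + 9300×36 + 21800×254 + 19000×76 + 11600×62 + 900×350 + 12300×137 + 14900×299 + 20300×97
  = 19877600
Σ wᵢ·x = 13×257 + 4×36 + 28×254 + 8×76 + 12×62 + 9×350 + 18×137 + 6×299 + 1×97
  = 19456
Ratio = 19877600 / 19456 = 1021.6694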